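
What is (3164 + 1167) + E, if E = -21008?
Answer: -16677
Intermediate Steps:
(3164 + 1167) + E = (3164 + 1167) - 21008 = 4331 - 21008 = -16677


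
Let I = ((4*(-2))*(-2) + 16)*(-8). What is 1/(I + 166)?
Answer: -1/90 ≈ -0.011111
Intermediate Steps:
I = -256 (I = (-8*(-2) + 16)*(-8) = (16 + 16)*(-8) = 32*(-8) = -256)
1/(I + 166) = 1/(-256 + 166) = 1/(-90) = -1/90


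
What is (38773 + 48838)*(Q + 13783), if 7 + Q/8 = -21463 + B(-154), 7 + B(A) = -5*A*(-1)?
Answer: -14385112923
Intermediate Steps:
B(A) = -7 + 5*A (B(A) = -7 - 5*A*(-1) = -7 + 5*A)
Q = -177976 (Q = -56 + 8*(-21463 + (-7 + 5*(-154))) = -56 + 8*(-21463 + (-7 - 770)) = -56 + 8*(-21463 - 777) = -56 + 8*(-22240) = -56 - 177920 = -177976)
(38773 + 48838)*(Q + 13783) = (38773 + 48838)*(-177976 + 13783) = 87611*(-164193) = -14385112923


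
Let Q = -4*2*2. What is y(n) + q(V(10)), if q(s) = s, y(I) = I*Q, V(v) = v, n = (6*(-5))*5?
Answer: 2410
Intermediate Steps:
Q = -16 (Q = -8*2 = -16)
n = -150 (n = -30*5 = -150)
y(I) = -16*I (y(I) = I*(-16) = -16*I)
y(n) + q(V(10)) = -16*(-150) + 10 = 2400 + 10 = 2410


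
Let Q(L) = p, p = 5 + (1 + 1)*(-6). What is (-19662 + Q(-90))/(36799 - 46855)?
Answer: 19669/10056 ≈ 1.9559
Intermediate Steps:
p = -7 (p = 5 + 2*(-6) = 5 - 12 = -7)
Q(L) = -7
(-19662 + Q(-90))/(36799 - 46855) = (-19662 - 7)/(36799 - 46855) = -19669/(-10056) = -19669*(-1/10056) = 19669/10056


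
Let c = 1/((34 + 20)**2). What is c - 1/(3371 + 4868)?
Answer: 5323/24024924 ≈ 0.00022156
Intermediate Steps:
c = 1/2916 (c = 1/(54**2) = 1/2916 ≈ 0.00034294)
c - 1/(3371 + 4868) = 1/2916 - 1/(3371 + 4868) = 1/2916 - 1/8239 = 5323/24024924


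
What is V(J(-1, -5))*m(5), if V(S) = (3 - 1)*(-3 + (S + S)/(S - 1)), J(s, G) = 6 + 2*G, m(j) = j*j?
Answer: -70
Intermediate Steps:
m(j) = j**2
V(S) = -6 + 4*S/(-1 + S) (V(S) = 2*(-3 + (2*S)/(-1 + S)) = 2*(-3 + 2*S/(-1 + S)) = -6 + 4*S/(-1 + S))
V(J(-1, -5))*m(5) = (2*(3 - (6 + 2*(-5)))/(-1 + (6 + 2*(-5))))*5**2 = (2*(3 - (6 - 10))/(-1 + (6 - 10)))*25 = (2*(3 - 1*(-4))/(-1 - 4))*25 = (2*(3 + 4)/(-5))*25 = (2*(-1/5)*7)*25 = -14/5*25 = -70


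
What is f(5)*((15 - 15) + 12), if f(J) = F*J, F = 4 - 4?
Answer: 0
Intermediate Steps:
F = 0
f(J) = 0 (f(J) = 0*J = 0)
f(5)*((15 - 15) + 12) = 0*((15 - 15) + 12) = 0*(0 + 12) = 0*12 = 0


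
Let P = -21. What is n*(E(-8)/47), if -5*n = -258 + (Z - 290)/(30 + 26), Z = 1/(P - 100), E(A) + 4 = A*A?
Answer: 764271/11374 ≈ 67.195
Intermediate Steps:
E(A) = -4 + A² (E(A) = -4 + A*A = -4 + A²)
Z = -1/121 (Z = 1/(-21 - 100) = 1/(-121) = -1/121 ≈ -0.0082645)
n = 254757/4840 (n = -(-258 + (-1/121 - 290)/(30 + 26))/5 = -(-258 - 35091/121/56)/5 = -(-258 - 35091/121*1/56)/5 = -(-258 - 5013/968)/5 = -⅕*(-254757/968) = 254757/4840 ≈ 52.636)
n*(E(-8)/47) = 254757*((-4 + (-8)²)/47)/4840 = 254757*((-4 + 64)*(1/47))/4840 = 254757*(60*(1/47))/4840 = (254757/4840)*(60/47) = 764271/11374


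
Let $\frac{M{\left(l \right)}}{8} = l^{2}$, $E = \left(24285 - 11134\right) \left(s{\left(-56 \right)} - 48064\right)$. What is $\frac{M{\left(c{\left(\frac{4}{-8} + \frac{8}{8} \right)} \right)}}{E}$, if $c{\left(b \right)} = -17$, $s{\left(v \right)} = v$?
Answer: $- \frac{289}{79103265} \approx -3.6535 \cdot 10^{-6}$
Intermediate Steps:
$E = -632826120$ ($E = \left(24285 - 11134\right) \left(-56 - 48064\right) = 13151 \left(-48120\right) = -632826120$)
$M{\left(l \right)} = 8 l^{2}$
$\frac{M{\left(c{\left(\frac{4}{-8} + \frac{8}{8} \right)} \right)}}{E} = \frac{8 \left(-17\right)^{2}}{-632826120} = 8 \cdot 289 \left(- \frac{1}{632826120}\right) = 2312 \left(- \frac{1}{632826120}\right) = - \frac{289}{79103265}$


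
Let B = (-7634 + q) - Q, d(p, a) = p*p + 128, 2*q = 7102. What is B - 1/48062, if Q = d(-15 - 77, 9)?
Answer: -609185851/48062 ≈ -12675.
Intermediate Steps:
q = 3551 (q = (½)*7102 = 3551)
d(p, a) = 128 + p² (d(p, a) = p² + 128 = 128 + p²)
Q = 8592 (Q = 128 + (-15 - 77)² = 128 + (-92)² = 128 + 8464 = 8592)
B = -12675 (B = (-7634 + 3551) - 1*8592 = -4083 - 8592 = -12675)
B - 1/48062 = -12675 - 1/48062 = -609185851/48062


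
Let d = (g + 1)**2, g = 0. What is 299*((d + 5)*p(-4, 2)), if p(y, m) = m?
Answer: 3588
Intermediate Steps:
d = 1 (d = (0 + 1)**2 = 1**2 = 1)
299*((d + 5)*p(-4, 2)) = 299*((1 + 5)*2) = 299*(6*2) = 299*12 = 3588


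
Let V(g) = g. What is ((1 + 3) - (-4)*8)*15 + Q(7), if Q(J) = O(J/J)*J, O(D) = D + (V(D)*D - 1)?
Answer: 547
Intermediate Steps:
O(D) = -1 + D + D² (O(D) = D + (D*D - 1) = D + (D² - 1) = D + (-1 + D²) = -1 + D + D²)
Q(J) = J (Q(J) = (-1 + J/J + (J/J)²)*J = (-1 + 1 + 1²)*J = (-1 + 1 + 1)*J = 1*J = J)
((1 + 3) - (-4)*8)*15 + Q(7) = ((1 + 3) - (-4)*8)*15 + 7 = (4 - 1*(-32))*15 + 7 = (4 + 32)*15 + 7 = 36*15 + 7 = 540 + 7 = 547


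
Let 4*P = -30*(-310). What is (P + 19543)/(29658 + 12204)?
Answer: 10934/20931 ≈ 0.52238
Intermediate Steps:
P = 2325 (P = (-30*(-310))/4 = (1/4)*9300 = 2325)
(P + 19543)/(29658 + 12204) = (2325 + 19543)/(29658 + 12204) = 21868/41862 = 21868*(1/41862) = 10934/20931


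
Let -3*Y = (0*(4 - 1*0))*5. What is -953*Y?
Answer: 0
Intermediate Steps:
Y = 0 (Y = -0*(4 - 1*0)*5/3 = -0*(4 + 0)*5/3 = -0*4*5/3 = -0*5 = -1/3*0 = 0)
-953*Y = -953*0 = 0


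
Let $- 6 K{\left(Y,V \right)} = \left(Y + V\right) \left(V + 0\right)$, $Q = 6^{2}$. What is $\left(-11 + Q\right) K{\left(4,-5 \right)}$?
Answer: $- \frac{125}{6} \approx -20.833$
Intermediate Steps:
$Q = 36$
$K{\left(Y,V \right)} = - \frac{V \left(V + Y\right)}{6}$ ($K{\left(Y,V \right)} = - \frac{\left(Y + V\right) \left(V + 0\right)}{6} = - \frac{\left(V + Y\right) V}{6} = - \frac{V \left(V + Y\right)}{6}$)
$\left(-11 + Q\right) K{\left(4,-5 \right)} = \left(-11 + 36\right) \left(\left(- \frac{1}{6}\right) \left(-5\right) \left(-5 + 4\right)\right) = 25 \left(\left(- \frac{1}{6}\right) \left(-5\right) \left(-1\right)\right) = 25 \left(- \frac{5}{6}\right) = - \frac{125}{6}$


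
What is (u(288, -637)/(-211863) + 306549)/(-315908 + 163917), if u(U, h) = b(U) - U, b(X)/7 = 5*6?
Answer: -21648796955/10733756411 ≈ -2.0169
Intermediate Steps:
b(X) = 210 (b(X) = 7*(5*6) = 7*30 = 210)
u(U, h) = 210 - U
(u(288, -637)/(-211863) + 306549)/(-315908 + 163917) = ((210 - 1*288)/(-211863) + 306549)/(-315908 + 163917) = ((210 - 288)*(-1/211863) + 306549)/(-151991) = (-78*(-1/211863) + 306549)*(-1/151991) = (26/70621 + 306549)*(-1/151991) = (21648796955/70621)*(-1/151991) = -21648796955/10733756411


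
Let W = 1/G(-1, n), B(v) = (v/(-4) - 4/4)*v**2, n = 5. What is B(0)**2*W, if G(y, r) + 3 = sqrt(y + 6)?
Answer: 0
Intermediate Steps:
G(y, r) = -3 + sqrt(6 + y) (G(y, r) = -3 + sqrt(y + 6) = -3 + sqrt(6 + y))
B(v) = v**2*(-1 - v/4) (B(v) = (v*(-1/4) - 4*1/4)*v**2 = (-v/4 - 1)*v**2 = (-1 - v/4)*v**2 = v**2*(-1 - v/4))
W = 1/(-3 + sqrt(5)) (W = 1/(-3 + sqrt(6 - 1)) = 1/(-3 + sqrt(5)) ≈ -1.3090)
B(0)**2*W = ((1/4)*0**2*(-4 - 1*0))**2*(-3/4 - sqrt(5)/4) = ((1/4)*0*(-4 + 0))**2*(-3/4 - sqrt(5)/4) = ((1/4)*0*(-4))**2*(-3/4 - sqrt(5)/4) = 0**2*(-3/4 - sqrt(5)/4) = 0*(-3/4 - sqrt(5)/4) = 0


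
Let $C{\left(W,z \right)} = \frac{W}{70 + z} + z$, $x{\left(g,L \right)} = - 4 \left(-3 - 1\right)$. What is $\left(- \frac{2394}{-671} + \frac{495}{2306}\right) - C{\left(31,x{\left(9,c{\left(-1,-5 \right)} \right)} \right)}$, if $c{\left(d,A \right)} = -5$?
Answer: $- \frac{418438677}{33267509} \approx -12.578$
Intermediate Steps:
$x{\left(g,L \right)} = 16$ ($x{\left(g,L \right)} = \left(-4\right) \left(-4\right) = 16$)
$C{\left(W,z \right)} = z + \frac{W}{70 + z}$ ($C{\left(W,z \right)} = \frac{W}{70 + z} + z = z + \frac{W}{70 + z}$)
$\left(- \frac{2394}{-671} + \frac{495}{2306}\right) - C{\left(31,x{\left(9,c{\left(-1,-5 \right)} \right)} \right)} = \left(- \frac{2394}{-671} + \frac{495}{2306}\right) - \frac{31 + 16^{2} + 70 \cdot 16}{70 + 16} = \left(\left(-2394\right) \left(- \frac{1}{671}\right) + 495 \cdot \frac{1}{2306}\right) - \frac{31 + 256 + 1120}{86} = \left(\frac{2394}{671} + \frac{495}{2306}\right) - \frac{1}{86} \cdot 1407 = \frac{5852709}{1547326} - \frac{1407}{86} = - \frac{418438677}{33267509}$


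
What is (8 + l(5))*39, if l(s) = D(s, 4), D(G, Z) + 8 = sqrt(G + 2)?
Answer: 39*sqrt(7) ≈ 103.18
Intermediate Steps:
D(G, Z) = -8 + sqrt(2 + G) (D(G, Z) = -8 + sqrt(G + 2) = -8 + sqrt(2 + G))
l(s) = -8 + sqrt(2 + s)
(8 + l(5))*39 = (8 + (-8 + sqrt(2 + 5)))*39 = (8 + (-8 + sqrt(7)))*39 = sqrt(7)*39 = 39*sqrt(7)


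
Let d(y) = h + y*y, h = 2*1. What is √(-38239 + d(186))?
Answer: I*√3641 ≈ 60.341*I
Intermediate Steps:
h = 2
d(y) = 2 + y² (d(y) = 2 + y*y = 2 + y²)
√(-38239 + d(186)) = √(-38239 + (2 + 186²)) = √(-38239 + (2 + 34596)) = √(-38239 + 34598) = √(-3641) = I*√3641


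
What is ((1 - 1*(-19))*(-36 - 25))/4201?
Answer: -1220/4201 ≈ -0.29041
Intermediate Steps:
((1 - 1*(-19))*(-36 - 25))/4201 = ((1 + 19)*(-61))*(1/4201) = (20*(-61))*(1/4201) = -1220*1/4201 = -1220/4201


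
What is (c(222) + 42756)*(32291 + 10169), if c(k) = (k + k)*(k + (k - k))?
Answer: 6000617040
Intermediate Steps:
c(k) = 2*k² (c(k) = (2*k)*(k + 0) = (2*k)*k = 2*k²)
(c(222) + 42756)*(32291 + 10169) = (2*222² + 42756)*(32291 + 10169) = (2*49284 + 42756)*42460 = (98568 + 42756)*42460 = 141324*42460 = 6000617040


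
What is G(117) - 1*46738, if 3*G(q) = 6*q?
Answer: -46504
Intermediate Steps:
G(q) = 2*q (G(q) = (6*q)/3 = 2*q)
G(117) - 1*46738 = 2*117 - 1*46738 = 234 - 46738 = -46504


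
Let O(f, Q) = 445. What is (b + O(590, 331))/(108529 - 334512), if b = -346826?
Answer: 346381/225983 ≈ 1.5328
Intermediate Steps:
(b + O(590, 331))/(108529 - 334512) = (-346826 + 445)/(108529 - 334512) = -346381/(-225983) = -346381*(-1/225983) = 346381/225983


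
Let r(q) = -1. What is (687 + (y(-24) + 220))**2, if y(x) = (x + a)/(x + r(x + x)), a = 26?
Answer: 514064929/625 ≈ 8.2250e+5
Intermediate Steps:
y(x) = (26 + x)/(-1 + x) (y(x) = (x + 26)/(x - 1) = (26 + x)/(-1 + x))
(687 + (y(-24) + 220))**2 = (687 + ((26 - 24)/(-1 - 24) + 220))**2 = (687 + (2/(-25) + 220))**2 = (687 + (-1/25*2 + 220))**2 = (687 + (-2/25 + 220))**2 = (687 + 5498/25)**2 = (22673/25)**2 = 514064929/625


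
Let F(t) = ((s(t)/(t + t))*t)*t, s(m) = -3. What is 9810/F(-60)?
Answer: 109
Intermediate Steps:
F(t) = -3*t/2 (F(t) = ((-3/(t + t))*t)*t = ((-3*1/(2*t))*t)*t = ((-3/(2*t))*t)*t = -3*t/2)
9810/F(-60) = 9810/((-3/2*(-60))) = 9810/90 = 9810*(1/90) = 109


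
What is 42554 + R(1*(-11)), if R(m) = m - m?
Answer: 42554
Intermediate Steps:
R(m) = 0
42554 + R(1*(-11)) = 42554 + 0 = 42554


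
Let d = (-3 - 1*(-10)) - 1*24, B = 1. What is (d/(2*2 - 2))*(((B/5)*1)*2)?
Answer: -17/5 ≈ -3.4000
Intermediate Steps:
d = -17 (d = (-3 + 10) - 24 = 7 - 24 = -17)
(d/(2*2 - 2))*(((B/5)*1)*2) = (-17/(2*2 - 2))*(((1/5)*1)*2) = (-17/(4 - 2))*(((1*(1/5))*1)*2) = (-17/2)*(((1/5)*1)*2) = ((1/2)*(-17))*((1/5)*2) = -17/2*2/5 = -17/5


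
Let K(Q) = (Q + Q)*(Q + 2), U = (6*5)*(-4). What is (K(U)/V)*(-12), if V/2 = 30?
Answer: -5664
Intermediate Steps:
U = -120 (U = 30*(-4) = -120)
V = 60 (V = 2*30 = 60)
K(Q) = 2*Q*(2 + Q) (K(Q) = (2*Q)*(2 + Q) = 2*Q*(2 + Q))
(K(U)/V)*(-12) = ((2*(-120)*(2 - 120))/60)*(-12) = ((2*(-120)*(-118))/60)*(-12) = ((1/60)*28320)*(-12) = 472*(-12) = -5664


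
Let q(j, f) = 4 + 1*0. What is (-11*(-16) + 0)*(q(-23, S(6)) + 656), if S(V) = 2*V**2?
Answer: 116160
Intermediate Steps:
q(j, f) = 4 (q(j, f) = 4 + 0 = 4)
(-11*(-16) + 0)*(q(-23, S(6)) + 656) = (-11*(-16) + 0)*(4 + 656) = (176 + 0)*660 = 176*660 = 116160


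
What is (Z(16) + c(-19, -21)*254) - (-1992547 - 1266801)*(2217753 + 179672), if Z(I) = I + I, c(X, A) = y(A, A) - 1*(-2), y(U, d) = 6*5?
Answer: 7814042387060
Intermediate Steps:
y(U, d) = 30
c(X, A) = 32 (c(X, A) = 30 - 1*(-2) = 30 + 2 = 32)
Z(I) = 2*I
(Z(16) + c(-19, -21)*254) - (-1992547 - 1266801)*(2217753 + 179672) = (2*16 + 32*254) - (-1992547 - 1266801)*(2217753 + 179672) = (32 + 8128) - (-3259348)*2397425 = 8160 - 1*(-7814042378900) = 8160 + 7814042378900 = 7814042387060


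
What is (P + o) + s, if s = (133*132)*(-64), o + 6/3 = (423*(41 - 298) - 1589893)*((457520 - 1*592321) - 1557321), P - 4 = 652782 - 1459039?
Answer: 2874243267849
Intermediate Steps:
P = -806253 (P = 4 + (652782 - 1459039) = 4 - 806257 = -806253)
o = 2874245197686 (o = -2 + (423*(41 - 298) - 1589893)*((457520 - 1*592321) - 1557321) = -2 + (423*(-257) - 1589893)*((457520 - 592321) - 1557321) = -2 + (-108711 - 1589893)*(-134801 - 1557321) = -2 - 1698604*(-1692122) = -2 + 2874245197688 = 2874245197686)
s = -1123584 (s = 17556*(-64) = -1123584)
(P + o) + s = (-806253 + 2874245197686) - 1123584 = 2874244391433 - 1123584 = 2874243267849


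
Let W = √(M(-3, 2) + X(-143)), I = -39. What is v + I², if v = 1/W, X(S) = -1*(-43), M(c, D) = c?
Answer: 1521 + √10/20 ≈ 1521.2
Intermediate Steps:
X(S) = 43
W = 2*√10 (W = √(-3 + 43) = √40 = 2*√10 ≈ 6.3246)
v = √10/20 (v = 1/(2*√10) = √10/20 ≈ 0.15811)
v + I² = √10/20 + (-39)² = √10/20 + 1521 = 1521 + √10/20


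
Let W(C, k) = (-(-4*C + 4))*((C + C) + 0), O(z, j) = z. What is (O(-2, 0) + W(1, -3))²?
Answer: 4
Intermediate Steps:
W(C, k) = 2*C*(-4 + 4*C) (W(C, k) = (-(4 - 4*C))*(2*C + 0) = (-4 + 4*C)*(2*C) = 2*C*(-4 + 4*C))
(O(-2, 0) + W(1, -3))² = (-2 + 8*1*(-1 + 1))² = (-2 + 8*1*0)² = (-2 + 0)² = (-2)² = 4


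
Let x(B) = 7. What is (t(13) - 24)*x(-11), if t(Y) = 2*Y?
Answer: 14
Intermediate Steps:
(t(13) - 24)*x(-11) = (2*13 - 24)*7 = (26 - 24)*7 = 2*7 = 14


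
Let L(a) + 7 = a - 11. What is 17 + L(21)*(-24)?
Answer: -55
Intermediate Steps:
L(a) = -18 + a (L(a) = -7 + (a - 11) = -7 + (-11 + a) = -18 + a)
17 + L(21)*(-24) = 17 + (-18 + 21)*(-24) = 17 + 3*(-24) = 17 - 72 = -55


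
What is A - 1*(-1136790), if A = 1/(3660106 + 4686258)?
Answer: 9488063131561/8346364 ≈ 1.1368e+6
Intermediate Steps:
A = 1/8346364 ≈ 1.1981e-7
A - 1*(-1136790) = 1/8346364 - 1*(-1136790) = 1/8346364 + 1136790 = 9488063131561/8346364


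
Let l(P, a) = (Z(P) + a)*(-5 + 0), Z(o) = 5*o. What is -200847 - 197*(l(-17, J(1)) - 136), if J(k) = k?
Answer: -256795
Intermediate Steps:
l(P, a) = -25*P - 5*a (l(P, a) = (5*P + a)*(-5 + 0) = (a + 5*P)*(-5) = -25*P - 5*a)
-200847 - 197*(l(-17, J(1)) - 136) = -200847 - 197*((-25*(-17) - 5*1) - 136) = -200847 - 197*((425 - 5) - 136) = -200847 - 197*(420 - 136) = -200847 - 197*284 = -200847 - 55948 = -256795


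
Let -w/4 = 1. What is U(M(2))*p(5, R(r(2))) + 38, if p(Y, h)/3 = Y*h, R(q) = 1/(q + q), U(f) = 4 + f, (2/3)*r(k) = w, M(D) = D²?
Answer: 28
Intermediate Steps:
w = -4 (w = -4*1 = -4)
r(k) = -6 (r(k) = (3/2)*(-4) = -6)
R(q) = 1/(2*q)
p(Y, h) = 3*Y*h (p(Y, h) = 3*(Y*h) = 3*Y*h)
U(M(2))*p(5, R(r(2))) + 38 = (4 + 2²)*(3*5*((½)/(-6))) + 38 = (4 + 4)*(3*5*((½)*(-⅙))) + 38 = 8*(3*5*(-1/12)) + 38 = 8*(-5/4) + 38 = -10 + 38 = 28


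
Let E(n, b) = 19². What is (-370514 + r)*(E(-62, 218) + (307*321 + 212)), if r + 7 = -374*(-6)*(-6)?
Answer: -38060593200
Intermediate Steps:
E(n, b) = 361
r = -13471 (r = -7 - 374*(-6)*(-6) = -7 + 2244*(-6) = -7 - 13464 = -13471)
(-370514 + r)*(E(-62, 218) + (307*321 + 212)) = (-370514 - 13471)*(361 + (307*321 + 212)) = -383985*(361 + (98547 + 212)) = -383985*(361 + 98759) = -383985*99120 = -38060593200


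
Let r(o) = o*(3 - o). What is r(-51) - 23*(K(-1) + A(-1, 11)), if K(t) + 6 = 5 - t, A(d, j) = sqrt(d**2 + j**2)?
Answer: -2754 - 23*sqrt(122) ≈ -3008.0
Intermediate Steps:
K(t) = -1 - t (K(t) = -6 + (5 - t) = -1 - t)
r(-51) - 23*(K(-1) + A(-1, 11)) = -51*(3 - 1*(-51)) - 23*((-1 - 1*(-1)) + sqrt((-1)**2 + 11**2)) = -51*(3 + 51) - 23*((-1 + 1) + sqrt(1 + 121)) = -51*54 - 23*(0 + sqrt(122)) = -2754 - 23*sqrt(122)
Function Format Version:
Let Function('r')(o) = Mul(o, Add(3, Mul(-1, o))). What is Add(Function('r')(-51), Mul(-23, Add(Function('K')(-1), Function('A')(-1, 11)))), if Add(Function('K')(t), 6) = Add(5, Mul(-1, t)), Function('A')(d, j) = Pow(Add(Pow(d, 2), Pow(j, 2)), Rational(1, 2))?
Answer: Add(-2754, Mul(-23, Pow(122, Rational(1, 2)))) ≈ -3008.0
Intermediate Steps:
Function('K')(t) = Add(-1, Mul(-1, t)) (Function('K')(t) = Add(-6, Add(5, Mul(-1, t))) = Add(-1, Mul(-1, t)))
Add(Function('r')(-51), Mul(-23, Add(Function('K')(-1), Function('A')(-1, 11)))) = Add(Mul(-51, Add(3, Mul(-1, -51))), Mul(-23, Add(Add(-1, Mul(-1, -1)), Pow(Add(Pow(-1, 2), Pow(11, 2)), Rational(1, 2))))) = Add(Mul(-51, Add(3, 51)), Mul(-23, Add(Add(-1, 1), Pow(Add(1, 121), Rational(1, 2))))) = Add(Mul(-51, 54), Mul(-23, Add(0, Pow(122, Rational(1, 2))))) = Add(-2754, Mul(-23, Pow(122, Rational(1, 2))))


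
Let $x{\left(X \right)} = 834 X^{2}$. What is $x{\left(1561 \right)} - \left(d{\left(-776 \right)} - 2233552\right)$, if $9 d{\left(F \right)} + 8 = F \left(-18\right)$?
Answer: $\frac{18310115834}{9} \approx 2.0345 \cdot 10^{9}$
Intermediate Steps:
$d{\left(F \right)} = - \frac{8}{9} - 2 F$ ($d{\left(F \right)} = - \frac{8}{9} + \frac{F \left(-18\right)}{9} = - \frac{8}{9} + \frac{\left(-18\right) F}{9} = - \frac{8}{9} - 2 F$)
$x{\left(1561 \right)} - \left(d{\left(-776 \right)} - 2233552\right) = 834 \cdot 1561^{2} - \left(\left(- \frac{8}{9} - -1552\right) - 2233552\right) = 834 \cdot 2436721 - \left(\left(- \frac{8}{9} + 1552\right) - 2233552\right) = 2032225314 - \left(\frac{13960}{9} - 2233552\right) = 2032225314 - - \frac{20088008}{9} = 2032225314 + \frac{20088008}{9} = \frac{18310115834}{9}$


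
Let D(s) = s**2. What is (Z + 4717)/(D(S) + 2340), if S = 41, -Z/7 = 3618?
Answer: -20609/4021 ≈ -5.1253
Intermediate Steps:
Z = -25326 (Z = -7*3618 = -25326)
(Z + 4717)/(D(S) + 2340) = (-25326 + 4717)/(41**2 + 2340) = -20609/(1681 + 2340) = -20609/4021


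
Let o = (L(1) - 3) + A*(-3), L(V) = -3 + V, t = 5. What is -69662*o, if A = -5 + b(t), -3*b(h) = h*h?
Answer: -2438170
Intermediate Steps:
b(h) = -h²/3 (b(h) = -h*h/3 = -h²/3)
A = -40/3 (A = -5 - ⅓*5² = -5 - ⅓*25 = -5 - 25/3 = -40/3 ≈ -13.333)
o = 35 (o = ((-3 + 1) - 3) - 40/3*(-3) = (-2 - 3) + 40 = -5 + 40 = 35)
-69662*o = -69662*35 = -2438170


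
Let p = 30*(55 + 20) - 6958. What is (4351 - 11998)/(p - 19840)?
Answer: 7647/24548 ≈ 0.31151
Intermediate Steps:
p = -4708 (p = 30*75 - 6958 = 2250 - 6958 = -4708)
(4351 - 11998)/(p - 19840) = (4351 - 11998)/(-4708 - 19840) = -7647/(-24548) = -7647*(-1/24548) = 7647/24548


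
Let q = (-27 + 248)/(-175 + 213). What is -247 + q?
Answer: -9165/38 ≈ -241.18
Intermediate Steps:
q = 221/38 ≈ 5.8158
-247 + q = -247 + 221/38 = -9165/38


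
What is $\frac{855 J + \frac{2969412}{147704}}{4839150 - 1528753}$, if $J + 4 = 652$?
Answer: $\frac{20459223393}{122239719622} \approx 0.16737$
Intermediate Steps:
$J = 648$ ($J = -4 + 652 = 648$)
$\frac{855 J + \frac{2969412}{147704}}{4839150 - 1528753} = \frac{855 \cdot 648 + \frac{2969412}{147704}}{4839150 - 1528753} = \frac{554040 + 2969412 \cdot \frac{1}{147704}}{3310397} = \left(554040 + \frac{742353}{36926}\right) \frac{1}{3310397} = \frac{20459223393}{36926} \cdot \frac{1}{3310397} = \frac{20459223393}{122239719622}$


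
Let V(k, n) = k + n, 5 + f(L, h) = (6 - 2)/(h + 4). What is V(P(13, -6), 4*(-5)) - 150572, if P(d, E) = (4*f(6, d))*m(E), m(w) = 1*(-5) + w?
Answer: -2556500/17 ≈ -1.5038e+5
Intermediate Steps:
m(w) = -5 + w
f(L, h) = -5 + 4/(4 + h) (f(L, h) = -5 + (6 - 2)/(h + 4) = -5 + 4/(4 + h))
P(d, E) = 4*(-16 - 5*d)*(-5 + E)/(4 + d) (P(d, E) = (4*((-16 - 5*d)/(4 + d)))*(-5 + E) = (4*(-16 - 5*d)/(4 + d))*(-5 + E) = 4*(-16 - 5*d)*(-5 + E)/(4 + d))
V(P(13, -6), 4*(-5)) - 150572 = (-4*(-5 - 6)*(16 + 5*13)/(4 + 13) + 4*(-5)) - 150572 = (-4*(-11)*(16 + 65)/17 - 20) - 150572 = (-4*1/17*(-11)*81 - 20) - 150572 = (3564/17 - 20) - 150572 = 3224/17 - 150572 = -2556500/17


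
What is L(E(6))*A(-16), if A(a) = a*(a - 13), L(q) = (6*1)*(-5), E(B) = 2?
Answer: -13920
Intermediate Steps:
L(q) = -30 (L(q) = 6*(-5) = -30)
A(a) = a*(-13 + a)
L(E(6))*A(-16) = -(-480)*(-13 - 16) = -(-480)*(-29) = -30*464 = -13920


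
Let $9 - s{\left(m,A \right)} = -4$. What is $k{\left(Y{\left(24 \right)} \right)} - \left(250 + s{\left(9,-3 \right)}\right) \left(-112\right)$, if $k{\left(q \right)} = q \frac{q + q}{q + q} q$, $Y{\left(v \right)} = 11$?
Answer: $29577$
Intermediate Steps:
$s{\left(m,A \right)} = 13$ ($s{\left(m,A \right)} = 9 - -4 = 9 + 4 = 13$)
$k{\left(q \right)} = q^{2}$ ($k{\left(q \right)} = q \frac{2 q}{2 q} q = q 2 q \frac{1}{2 q} q = q 1 q = q q = q^{2}$)
$k{\left(Y{\left(24 \right)} \right)} - \left(250 + s{\left(9,-3 \right)}\right) \left(-112\right) = 11^{2} - \left(250 + 13\right) \left(-112\right) = 121 - 263 \left(-112\right) = 121 - -29456 = 121 + 29456 = 29577$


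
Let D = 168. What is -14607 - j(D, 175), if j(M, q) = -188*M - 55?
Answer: 17032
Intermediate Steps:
j(M, q) = -55 - 188*M
-14607 - j(D, 175) = -14607 - (-55 - 188*168) = -14607 - (-55 - 31584) = -14607 - 1*(-31639) = -14607 + 31639 = 17032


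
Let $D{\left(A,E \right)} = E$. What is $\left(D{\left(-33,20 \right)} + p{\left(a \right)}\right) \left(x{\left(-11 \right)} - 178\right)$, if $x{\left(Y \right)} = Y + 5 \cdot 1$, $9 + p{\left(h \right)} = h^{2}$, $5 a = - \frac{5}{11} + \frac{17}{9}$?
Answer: $- \frac{499640776}{245025} \approx -2039.1$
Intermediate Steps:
$a = \frac{142}{495}$ ($a = \frac{- \frac{5}{11} + \frac{17}{9}}{5} = \frac{1}{5} \cdot \frac{142}{99} = \frac{142}{495} \approx 0.28687$)
$p{\left(h \right)} = -9 + h^{2}$
$x{\left(Y \right)} = 5 + Y$ ($x{\left(Y \right)} = Y + 5 = 5 + Y$)
$\left(D{\left(-33,20 \right)} + p{\left(a \right)}\right) \left(x{\left(-11 \right)} - 178\right) = \left(20 - \left(9 - \left(\frac{142}{495}\right)^{2}\right)\right) \left(\left(5 - 11\right) - 178\right) = \left(20 + \left(-9 + \frac{20164}{245025}\right)\right) \left(-6 - 178\right) = \left(20 - \frac{2185061}{245025}\right) \left(-184\right) = \frac{2715439}{245025} \left(-184\right) = - \frac{499640776}{245025}$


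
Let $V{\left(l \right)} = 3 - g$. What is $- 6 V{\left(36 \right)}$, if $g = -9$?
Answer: $-72$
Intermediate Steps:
$V{\left(l \right)} = 12$ ($V{\left(l \right)} = 3 - -9 = 3 + 9 = 12$)
$- 6 V{\left(36 \right)} = \left(-6\right) 12 = -72$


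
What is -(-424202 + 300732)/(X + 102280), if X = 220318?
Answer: 61735/161299 ≈ 0.38274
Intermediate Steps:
-(-424202 + 300732)/(X + 102280) = -(-424202 + 300732)/(220318 + 102280) = -(-123470)/322598 = -1*(-61735/161299) = 61735/161299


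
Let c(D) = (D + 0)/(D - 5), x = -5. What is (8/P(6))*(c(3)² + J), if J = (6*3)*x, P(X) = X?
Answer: -117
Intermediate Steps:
c(D) = D/(-5 + D)
J = -90 (J = (6*3)*(-5) = 18*(-5) = -90)
(8/P(6))*(c(3)² + J) = (8/6)*((3/(-5 + 3))² - 90) = (8*(⅙))*((3/(-2))² - 90) = 4*((3*(-½))² - 90)/3 = 4*((-3/2)² - 90)/3 = 4*(9/4 - 90)/3 = (4/3)*(-351/4) = -117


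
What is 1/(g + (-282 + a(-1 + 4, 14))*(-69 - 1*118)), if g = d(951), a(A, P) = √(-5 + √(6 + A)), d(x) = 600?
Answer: 26667/1422292747 + 187*I*√2/2844585494 ≈ 1.8749e-5 + 9.2969e-8*I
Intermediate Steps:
g = 600
1/(g + (-282 + a(-1 + 4, 14))*(-69 - 1*118)) = 1/(600 + (-282 + √(-5 + √(6 + (-1 + 4))))*(-69 - 1*118)) = 1/(600 + (-282 + √(-5 + √(6 + 3)))*(-69 - 118)) = 1/(600 + (-282 + √(-5 + √9))*(-187)) = 1/(600 + (-282 + √(-5 + 3))*(-187)) = 1/(600 + (-282 + √(-2))*(-187)) = 1/(600 + (-282 + I*√2)*(-187)) = 1/(600 + (52734 - 187*I*√2)) = 1/(53334 - 187*I*√2)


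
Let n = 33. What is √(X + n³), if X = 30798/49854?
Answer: √2481114478794/8309 ≈ 189.57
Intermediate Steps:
X = 5133/8309 (X = 30798*(1/49854) = 5133/8309 ≈ 0.61776)
√(X + n³) = √(5133/8309 + 33³) = √(5133/8309 + 35937) = √(298605666/8309) = √2481114478794/8309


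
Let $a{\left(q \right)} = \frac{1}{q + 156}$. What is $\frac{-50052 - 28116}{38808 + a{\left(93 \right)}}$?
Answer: $- \frac{19463832}{9663193} \approx -2.0142$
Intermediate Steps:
$a{\left(q \right)} = \frac{1}{156 + q}$
$\frac{-50052 - 28116}{38808 + a{\left(93 \right)}} = \frac{-50052 - 28116}{38808 + \frac{1}{156 + 93}} = - \frac{78168}{38808 + \frac{1}{249}} = - \frac{78168}{\frac{9663193}{249}} = \left(-78168\right) \frac{249}{9663193} = - \frac{19463832}{9663193}$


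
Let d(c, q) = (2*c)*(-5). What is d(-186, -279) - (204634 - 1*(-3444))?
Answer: -206218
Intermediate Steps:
d(c, q) = -10*c
d(-186, -279) - (204634 - 1*(-3444)) = -10*(-186) - (204634 - 1*(-3444)) = 1860 - (204634 + 3444) = 1860 - 1*208078 = 1860 - 208078 = -206218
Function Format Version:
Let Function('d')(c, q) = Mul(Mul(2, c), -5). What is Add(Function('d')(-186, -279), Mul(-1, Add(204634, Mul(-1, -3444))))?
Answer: -206218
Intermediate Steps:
Function('d')(c, q) = Mul(-10, c)
Add(Function('d')(-186, -279), Mul(-1, Add(204634, Mul(-1, -3444)))) = Add(Mul(-10, -186), Mul(-1, Add(204634, Mul(-1, -3444)))) = Add(1860, Mul(-1, Add(204634, 3444))) = Add(1860, Mul(-1, 208078)) = Add(1860, -208078) = -206218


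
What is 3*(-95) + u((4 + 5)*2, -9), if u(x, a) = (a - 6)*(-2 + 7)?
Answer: -360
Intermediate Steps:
u(x, a) = -30 + 5*a (u(x, a) = (-6 + a)*5 = -30 + 5*a)
3*(-95) + u((4 + 5)*2, -9) = 3*(-95) + (-30 + 5*(-9)) = -285 + (-30 - 45) = -285 - 75 = -360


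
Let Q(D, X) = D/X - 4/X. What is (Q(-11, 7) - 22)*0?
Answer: 0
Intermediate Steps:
Q(D, X) = -4/X + D/X
(Q(-11, 7) - 22)*0 = ((-4 - 11)/7 - 22)*0 = ((⅐)*(-15) - 22)*0 = (-15/7 - 22)*0 = -169/7*0 = 0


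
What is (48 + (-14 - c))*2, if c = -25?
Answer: 118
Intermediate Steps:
(48 + (-14 - c))*2 = (48 + (-14 - 1*(-25)))*2 = (48 + (-14 + 25))*2 = (48 + 11)*2 = 59*2 = 118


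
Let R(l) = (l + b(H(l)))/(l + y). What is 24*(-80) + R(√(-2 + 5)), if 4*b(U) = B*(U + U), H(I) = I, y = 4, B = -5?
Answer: -49911/26 - 6*√3/13 ≈ -1920.5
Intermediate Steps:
b(U) = -5*U/2 (b(U) = (-5*(U + U))/4 = (-10*U)/4 = -5*U/2)
R(l) = -3*l/(2*(4 + l)) (R(l) = (l - 5*l/2)/(l + 4) = (-3*l/2)/(4 + l) = -3*l/(2*(4 + l)))
24*(-80) + R(√(-2 + 5)) = 24*(-80) - 3*√(-2 + 5)/(8 + 2*√(-2 + 5)) = -1920 - 3*√3/(8 + 2*√3)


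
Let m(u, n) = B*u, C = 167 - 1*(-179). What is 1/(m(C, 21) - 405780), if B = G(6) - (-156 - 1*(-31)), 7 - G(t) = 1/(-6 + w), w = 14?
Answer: -4/1440605 ≈ -2.7766e-6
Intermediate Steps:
G(t) = 55/8 (G(t) = 7 - 1/(-6 + 14) = 7 - 1/8 = 7 - 1*⅛ = 7 - ⅛ = 55/8)
B = 1055/8 (B = 55/8 - (-156 - 1*(-31)) = 55/8 - (-156 + 31) = 55/8 - 1*(-125) = 55/8 + 125 = 1055/8 ≈ 131.88)
C = 346 (C = 167 + 179 = 346)
m(u, n) = 1055*u/8
1/(m(C, 21) - 405780) = 1/((1055/8)*346 - 405780) = 1/(182515/4 - 405780) = 1/(-1440605/4) = -4/1440605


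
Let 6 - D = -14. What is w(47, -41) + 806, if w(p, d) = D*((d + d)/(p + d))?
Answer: 1598/3 ≈ 532.67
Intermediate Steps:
D = 20 (D = 6 - 1*(-14) = 6 + 14 = 20)
w(p, d) = 40*d/(d + p) (w(p, d) = 20*((d + d)/(p + d)) = 20*((2*d)/(d + p)) = 20*(2*d/(d + p)) = 40*d/(d + p))
w(47, -41) + 806 = 40*(-41)/(-41 + 47) + 806 = 40*(-41)/6 + 806 = 40*(-41)*(⅙) + 806 = -820/3 + 806 = 1598/3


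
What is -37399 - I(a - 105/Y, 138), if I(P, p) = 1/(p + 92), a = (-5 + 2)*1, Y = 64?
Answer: -8601771/230 ≈ -37399.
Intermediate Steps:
a = -3 (a = -3*1 = -3)
I(P, p) = 1/(92 + p)
-37399 - I(a - 105/Y, 138) = -37399 - 1/(92 + 138) = -37399 - 1/230 = -8601771/230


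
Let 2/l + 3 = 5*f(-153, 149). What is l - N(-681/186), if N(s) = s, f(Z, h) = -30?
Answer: 34607/9486 ≈ 3.6482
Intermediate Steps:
l = -2/153 (l = 2/(-3 + 5*(-30)) = 2/(-3 - 150) = 2/(-153) = 2*(-1/153) = -2/153 ≈ -0.013072)
l - N(-681/186) = -2/153 - (-681)/186 = -2/153 - 1*(-227/62) = -2/153 + 227/62 = 34607/9486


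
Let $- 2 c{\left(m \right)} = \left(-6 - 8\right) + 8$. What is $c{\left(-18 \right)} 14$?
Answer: $42$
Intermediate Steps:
$c{\left(m \right)} = 3$ ($c{\left(m \right)} = - \frac{\left(-6 - 8\right) + 8}{2} = - \frac{-14 + 8}{2} = \left(- \frac{1}{2}\right) \left(-6\right) = 3$)
$c{\left(-18 \right)} 14 = 3 \cdot 14 = 42$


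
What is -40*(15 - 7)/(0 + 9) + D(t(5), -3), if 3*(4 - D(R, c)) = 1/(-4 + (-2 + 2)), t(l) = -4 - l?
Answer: -1133/36 ≈ -31.472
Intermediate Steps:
D(R, c) = 49/12 (D(R, c) = 4 - 1/(3*(-4 + (-2 + 2))) = 4 - 1/(3*(-4 + 0)) = 4 - 1/3/(-4) = 4 - 1/3*(-1/4) = 4 + 1/12 = 49/12)
-40*(15 - 7)/(0 + 9) + D(t(5), -3) = -40*(15 - 7)/(0 + 9) + 49/12 = -320/9 + 49/12 = -1133/36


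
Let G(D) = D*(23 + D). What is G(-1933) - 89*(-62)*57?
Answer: 4006556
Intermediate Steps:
G(-1933) - 89*(-62)*57 = -1933*(23 - 1933) - 89*(-62)*57 = -1933*(-1910) + 5518*57 = 3692030 + 314526 = 4006556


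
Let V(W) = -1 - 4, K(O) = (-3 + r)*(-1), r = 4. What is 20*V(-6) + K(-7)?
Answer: -101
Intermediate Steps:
K(O) = -1 (K(O) = (-3 + 4)*(-1) = 1*(-1) = -1)
V(W) = -5
20*V(-6) + K(-7) = 20*(-5) - 1 = -100 - 1 = -101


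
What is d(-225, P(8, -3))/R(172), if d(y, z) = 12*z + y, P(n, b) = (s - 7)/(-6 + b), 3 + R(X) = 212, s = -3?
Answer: -635/627 ≈ -1.0128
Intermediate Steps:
R(X) = 209 (R(X) = -3 + 212 = 209)
P(n, b) = -10/(-6 + b) (P(n, b) = (-3 - 7)/(-6 + b) = -10/(-6 + b))
d(y, z) = y + 12*z
d(-225, P(8, -3))/R(172) = (-225 + 12*(-10/(-6 - 3)))/209 = (-225 + 12*(-10/(-9)))*(1/209) = (-225 + 12*(-10*(-⅑)))*(1/209) = (-225 + 12*(10/9))*(1/209) = (-225 + 40/3)*(1/209) = -635/3*1/209 = -635/627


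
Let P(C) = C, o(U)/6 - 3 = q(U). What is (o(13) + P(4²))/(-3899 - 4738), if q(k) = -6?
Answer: 2/8637 ≈ 0.00023156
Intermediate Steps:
o(U) = -18 (o(U) = 18 + 6*(-6) = 18 - 36 = -18)
(o(13) + P(4²))/(-3899 - 4738) = (-18 + 4²)/(-3899 - 4738) = (-18 + 16)/(-8637) = -2*(-1/8637) = 2/8637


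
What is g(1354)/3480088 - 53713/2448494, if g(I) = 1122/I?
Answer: -63273752940277/2884349897859272 ≈ -0.021937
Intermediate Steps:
g(1354)/3480088 - 53713/2448494 = (1122/1354)/3480088 - 53713/2448494 = (1122*(1/1354))*(1/3480088) - 53713*1/2448494 = (561/677)*(1/3480088) - 53713/2448494 = 561/2356019576 - 53713/2448494 = -63273752940277/2884349897859272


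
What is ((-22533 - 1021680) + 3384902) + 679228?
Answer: 3019917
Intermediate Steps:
((-22533 - 1021680) + 3384902) + 679228 = (-1044213 + 3384902) + 679228 = 2340689 + 679228 = 3019917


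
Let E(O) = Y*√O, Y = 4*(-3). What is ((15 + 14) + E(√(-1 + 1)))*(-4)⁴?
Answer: 7424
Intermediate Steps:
Y = -12
E(O) = -12*√O
((15 + 14) + E(√(-1 + 1)))*(-4)⁴ = ((15 + 14) - 12*(-1 + 1)^(¼))*(-4)⁴ = (29 - 12*√(√0))*256 = (29 - 12*√0)*256 = (29 - 12*0)*256 = (29 + 0)*256 = 29*256 = 7424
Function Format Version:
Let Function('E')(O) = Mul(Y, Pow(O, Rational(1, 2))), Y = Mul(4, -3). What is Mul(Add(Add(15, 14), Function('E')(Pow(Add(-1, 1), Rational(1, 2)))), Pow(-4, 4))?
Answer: 7424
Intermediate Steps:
Y = -12
Function('E')(O) = Mul(-12, Pow(O, Rational(1, 2)))
Mul(Add(Add(15, 14), Function('E')(Pow(Add(-1, 1), Rational(1, 2)))), Pow(-4, 4)) = Mul(Add(Add(15, 14), Mul(-12, Pow(Pow(Add(-1, 1), Rational(1, 2)), Rational(1, 2)))), Pow(-4, 4)) = Mul(Add(29, Mul(-12, Pow(Pow(0, Rational(1, 2)), Rational(1, 2)))), 256) = Mul(Add(29, Mul(-12, Pow(0, Rational(1, 2)))), 256) = Mul(Add(29, Mul(-12, 0)), 256) = Mul(Add(29, 0), 256) = Mul(29, 256) = 7424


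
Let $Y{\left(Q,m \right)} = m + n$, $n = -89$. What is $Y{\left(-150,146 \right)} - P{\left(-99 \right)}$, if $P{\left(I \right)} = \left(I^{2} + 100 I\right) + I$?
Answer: $255$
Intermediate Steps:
$P{\left(I \right)} = I^{2} + 101 I$
$Y{\left(Q,m \right)} = -89 + m$ ($Y{\left(Q,m \right)} = m - 89 = -89 + m$)
$Y{\left(-150,146 \right)} - P{\left(-99 \right)} = \left(-89 + 146\right) - - 99 \left(101 - 99\right) = 57 - \left(-99\right) 2 = 57 - -198 = 57 + 198 = 255$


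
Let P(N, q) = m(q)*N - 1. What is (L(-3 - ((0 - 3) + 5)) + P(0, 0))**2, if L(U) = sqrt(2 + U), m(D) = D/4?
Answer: (1 - I*sqrt(3))**2 ≈ -2.0 - 3.4641*I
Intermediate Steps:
m(D) = D/4 (m(D) = D*(1/4) = D/4)
P(N, q) = -1 + N*q/4 (P(N, q) = (q/4)*N - 1 = N*q/4 - 1 = -1 + N*q/4)
(L(-3 - ((0 - 3) + 5)) + P(0, 0))**2 = (sqrt(2 + (-3 - ((0 - 3) + 5))) + (-1 + (1/4)*0*0))**2 = (sqrt(2 + (-3 - (-3 + 5))) + (-1 + 0))**2 = (sqrt(2 + (-3 - 1*2)) - 1)**2 = (sqrt(2 + (-3 - 2)) - 1)**2 = (sqrt(2 - 5) - 1)**2 = (sqrt(-3) - 1)**2 = (I*sqrt(3) - 1)**2 = (-1 + I*sqrt(3))**2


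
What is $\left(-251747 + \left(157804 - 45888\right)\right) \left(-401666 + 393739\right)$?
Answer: $1108440337$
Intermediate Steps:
$\left(-251747 + \left(157804 - 45888\right)\right) \left(-401666 + 393739\right) = \left(-251747 + \left(157804 - 45888\right)\right) \left(-7927\right) = \left(-251747 + 111916\right) \left(-7927\right) = \left(-139831\right) \left(-7927\right) = 1108440337$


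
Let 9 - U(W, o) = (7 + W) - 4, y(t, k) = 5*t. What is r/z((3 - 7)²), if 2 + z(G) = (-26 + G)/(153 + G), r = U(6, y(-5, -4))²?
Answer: 0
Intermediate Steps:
U(W, o) = 6 - W (U(W, o) = 9 - ((7 + W) - 4) = 9 - (3 + W) = 9 + (-3 - W) = 6 - W)
r = 0 (r = (6 - 1*6)² = (6 - 6)² = 0² = 0)
z(G) = -2 + (-26 + G)/(153 + G)
r/z((3 - 7)²) = 0/(((-332 - (3 - 7)²)/(153 + (3 - 7)²))) = 0/(((-332 - 1*(-4)²)/(153 + (-4)²))) = 0/(((-332 - 1*16)/(153 + 16))) = 0/(((-332 - 16)/169)) = 0/(((1/169)*(-348))) = 0/(-348/169) = 0*(-169/348) = 0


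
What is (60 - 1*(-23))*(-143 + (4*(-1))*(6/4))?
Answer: -12367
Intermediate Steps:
(60 - 1*(-23))*(-143 + (4*(-1))*(6/4)) = (60 + 23)*(-143 - 24/4) = 83*(-143 - 4*3/2) = 83*(-143 - 6) = 83*(-149) = -12367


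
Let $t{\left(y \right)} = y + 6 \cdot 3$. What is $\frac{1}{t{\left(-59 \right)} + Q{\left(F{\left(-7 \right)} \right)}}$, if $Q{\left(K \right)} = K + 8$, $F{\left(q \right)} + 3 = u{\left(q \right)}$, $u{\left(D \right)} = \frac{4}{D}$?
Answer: $- \frac{7}{256} \approx -0.027344$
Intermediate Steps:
$t{\left(y \right)} = 18 + y$ ($t{\left(y \right)} = y + 18 = 18 + y$)
$F{\left(q \right)} = -3 + \frac{4}{q}$
$Q{\left(K \right)} = 8 + K$
$\frac{1}{t{\left(-59 \right)} + Q{\left(F{\left(-7 \right)} \right)}} = \frac{1}{\left(18 - 59\right) + \left(8 - \left(3 - \frac{4}{-7}\right)\right)} = \frac{1}{-41 + \left(8 + \left(-3 + 4 \left(- \frac{1}{7}\right)\right)\right)} = \frac{1}{-41 + \left(8 - \frac{25}{7}\right)} = \frac{1}{-41 + \frac{31}{7}} = \frac{1}{- \frac{256}{7}} = - \frac{7}{256}$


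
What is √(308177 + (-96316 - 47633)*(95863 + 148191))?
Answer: I*√35131021069 ≈ 1.8743e+5*I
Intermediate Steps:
√(308177 + (-96316 - 47633)*(95863 + 148191)) = √(308177 - 143949*244054) = √(308177 - 35131329246) = √(-35131021069) = I*√35131021069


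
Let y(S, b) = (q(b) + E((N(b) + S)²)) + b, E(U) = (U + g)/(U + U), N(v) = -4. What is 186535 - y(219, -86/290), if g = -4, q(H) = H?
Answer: 500109911481/2681050 ≈ 1.8654e+5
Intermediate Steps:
E(U) = (-4 + U)/(2*U) (E(U) = (U - 4)/(U + U) = (-4 + U)/((2*U)) = (-4 + U)*(1/(2*U)) = (-4 + U)/(2*U))
y(S, b) = 2*b + (-4 + (-4 + S)²)/(2*(-4 + S)²) (y(S, b) = (b + (-4 + (-4 + S)²)/(2*((-4 + S)²))) + b = (b + (-4 + (-4 + S)²)/(2*(-4 + S)²)) + b = 2*b + (-4 + (-4 + S)²)/(2*(-4 + S)²))
186535 - y(219, -86/290) = 186535 - (½ - 2/(-4 + 219)² + 2*(-86/290)) = 186535 - (½ - 2/215² + 2*(-86*1/290)) = 186535 - (½ - 2*1/46225 + 2*(-43/145)) = 186535 - (½ - 2/46225 - 86/145) = 186535 - 1*(-249731/2681050) = 186535 + 249731/2681050 = 500109911481/2681050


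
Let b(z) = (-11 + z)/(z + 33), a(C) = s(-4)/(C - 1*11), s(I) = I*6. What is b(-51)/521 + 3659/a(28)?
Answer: -97223041/37512 ≈ -2591.8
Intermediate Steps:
s(I) = 6*I
a(C) = -24/(-11 + C) (a(C) = (6*(-4))/(C - 1*11) = -24/(C - 11) = -24/(-11 + C))
b(z) = (-11 + z)/(33 + z)
b(-51)/521 + 3659/a(28) = ((-11 - 51)/(33 - 51))/521 + 3659/((-24/(-11 + 28))) = (-62/(-18))*(1/521) + 3659/((-24/17)) = -1/18*(-62)*(1/521) + 3659/((-24*1/17)) = (31/9)*(1/521) + 3659/(-24/17) = 31/4689 + 3659*(-17/24) = 31/4689 - 62203/24 = -97223041/37512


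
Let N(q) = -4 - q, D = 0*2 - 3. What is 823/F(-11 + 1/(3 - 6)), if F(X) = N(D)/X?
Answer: 27982/3 ≈ 9327.3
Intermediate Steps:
D = -3 (D = 0 - 3 = -3)
F(X) = -1/X (F(X) = (-4 - 1*(-3))/X = (-4 + 3)/X = -1/X)
823/F(-11 + 1/(3 - 6)) = 823/((-1/(-11 + 1/(3 - 6)))) = 823/((-1/(-11 + 1/(-3)))) = 823/((-1/(-11 - 1/3))) = 823/((-1/(-34/3))) = 823/((-1*(-3/34))) = 823/(3/34) = 823*(34/3) = 27982/3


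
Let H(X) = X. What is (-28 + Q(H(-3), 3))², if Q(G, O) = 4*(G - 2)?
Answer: 2304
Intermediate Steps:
Q(G, O) = -8 + 4*G (Q(G, O) = 4*(-2 + G) = -8 + 4*G)
(-28 + Q(H(-3), 3))² = (-28 + (-8 + 4*(-3)))² = (-28 + (-8 - 12))² = (-28 - 20)² = (-48)² = 2304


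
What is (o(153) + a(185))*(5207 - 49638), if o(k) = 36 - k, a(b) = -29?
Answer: 6486926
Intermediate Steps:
(o(153) + a(185))*(5207 - 49638) = ((36 - 1*153) - 29)*(5207 - 49638) = ((36 - 153) - 29)*(-44431) = (-117 - 29)*(-44431) = -146*(-44431) = 6486926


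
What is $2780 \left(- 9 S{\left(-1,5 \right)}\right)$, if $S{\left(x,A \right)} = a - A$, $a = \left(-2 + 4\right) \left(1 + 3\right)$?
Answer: $-75060$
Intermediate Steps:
$a = 8$ ($a = 2 \cdot 4 = 8$)
$S{\left(x,A \right)} = 8 - A$
$2780 \left(- 9 S{\left(-1,5 \right)}\right) = 2780 \left(- 9 \left(8 - 5\right)\right) = 2780 \left(\left(-9\right) 3\right) = 2780 \left(-27\right) = -75060$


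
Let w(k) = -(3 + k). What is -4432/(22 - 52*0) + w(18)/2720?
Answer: -6027751/29920 ≈ -201.46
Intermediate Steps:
w(k) = -3 - k
-4432/(22 - 52*0) + w(18)/2720 = -4432/(22 - 52*0) + (-3 - 1*18)/2720 = -4432/(22 - 13*0) + (-3 - 18)*(1/2720) = -4432/(22 + 0) - 21*1/2720 = -4432/22 - 21/2720 = -4432*1/22 - 21/2720 = -2216/11 - 21/2720 = -6027751/29920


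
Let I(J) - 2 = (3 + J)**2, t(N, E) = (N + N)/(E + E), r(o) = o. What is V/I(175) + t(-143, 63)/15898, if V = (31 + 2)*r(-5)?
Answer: -14149234/2644656147 ≈ -0.0053501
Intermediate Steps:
t(N, E) = N/E (t(N, E) = (2*N)/((2*E)) = (2*N)*(1/(2*E)) = N/E)
V = -165 (V = (31 + 2)*(-5) = 33*(-5) = -165)
I(J) = 2 + (3 + J)**2
V/I(175) + t(-143, 63)/15898 = -165/(2 + (3 + 175)**2) - 143/63/15898 = -165/(2 + 178**2) - 143*1/63*(1/15898) = -165/(2 + 31684) - 143/63*1/15898 = -165/31686 - 143/1001574 = -165*1/31686 - 143/1001574 = -55/10562 - 143/1001574 = -14149234/2644656147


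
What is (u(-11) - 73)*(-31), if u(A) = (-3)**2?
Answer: 1984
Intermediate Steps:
u(A) = 9
(u(-11) - 73)*(-31) = (9 - 73)*(-31) = -64*(-31) = 1984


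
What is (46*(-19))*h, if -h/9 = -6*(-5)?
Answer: 235980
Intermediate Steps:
h = -270 (h = -(-54)*(-5) = -9*30 = -270)
(46*(-19))*h = (46*(-19))*(-270) = -874*(-270) = 235980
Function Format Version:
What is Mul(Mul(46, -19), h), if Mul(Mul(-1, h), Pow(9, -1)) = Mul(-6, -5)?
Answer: 235980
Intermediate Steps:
h = -270 (h = Mul(-9, Mul(-6, -5)) = Mul(-9, 30) = -270)
Mul(Mul(46, -19), h) = Mul(Mul(46, -19), -270) = Mul(-874, -270) = 235980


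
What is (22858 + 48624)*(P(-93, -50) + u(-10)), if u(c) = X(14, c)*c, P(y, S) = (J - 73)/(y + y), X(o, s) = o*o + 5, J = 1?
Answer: -4453185636/31 ≈ -1.4365e+8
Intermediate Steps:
X(o, s) = 5 + o**2 (X(o, s) = o**2 + 5 = 5 + o**2)
P(y, S) = -36/y (P(y, S) = (1 - 73)/(y + y) = -72*1/(2*y) = -36/y)
u(c) = 201*c (u(c) = (5 + 14**2)*c = (5 + 196)*c = 201*c)
(22858 + 48624)*(P(-93, -50) + u(-10)) = (22858 + 48624)*(-36/(-93) + 201*(-10)) = 71482*(-36*(-1/93) - 2010) = 71482*(12/31 - 2010) = 71482*(-62298/31) = -4453185636/31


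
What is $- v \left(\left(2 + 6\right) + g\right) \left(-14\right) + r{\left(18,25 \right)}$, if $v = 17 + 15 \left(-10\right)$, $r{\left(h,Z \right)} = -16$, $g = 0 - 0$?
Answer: $-14912$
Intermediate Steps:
$g = 0$ ($g = 0 + 0 = 0$)
$v = -133$ ($v = 17 - 150 = -133$)
$- v \left(\left(2 + 6\right) + g\right) \left(-14\right) + r{\left(18,25 \right)} = \left(-1\right) \left(-133\right) \left(\left(2 + 6\right) + 0\right) \left(-14\right) - 16 = 133 \left(8 + 0\right) \left(-14\right) - 16 = 133 \cdot 8 \left(-14\right) - 16 = 133 \left(-112\right) - 16 = -14896 - 16 = -14912$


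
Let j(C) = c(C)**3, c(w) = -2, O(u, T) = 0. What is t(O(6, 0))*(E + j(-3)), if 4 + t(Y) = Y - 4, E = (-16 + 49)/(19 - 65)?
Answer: 1604/23 ≈ 69.739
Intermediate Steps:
E = -33/46 (E = 33/(-46) = 33*(-1/46) = -33/46 ≈ -0.71739)
t(Y) = -8 + Y (t(Y) = -4 + (Y - 4) = -4 + (-4 + Y) = -8 + Y)
j(C) = -8 (j(C) = (-2)**3 = -8)
t(O(6, 0))*(E + j(-3)) = (-8 + 0)*(-33/46 - 8) = -8*(-401/46) = 1604/23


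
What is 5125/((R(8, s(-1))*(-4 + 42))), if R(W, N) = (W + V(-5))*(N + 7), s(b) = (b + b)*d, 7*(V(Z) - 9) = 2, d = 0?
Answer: 5125/4598 ≈ 1.1146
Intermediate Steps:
V(Z) = 65/7 (V(Z) = 9 + (⅐)*2 = 9 + 2/7 = 65/7)
s(b) = 0 (s(b) = (b + b)*0 = (2*b)*0 = 0)
R(W, N) = (7 + N)*(65/7 + W) (R(W, N) = (W + 65/7)*(N + 7) = (65/7 + W)*(7 + N) = (7 + N)*(65/7 + W))
5125/((R(8, s(-1))*(-4 + 42))) = 5125/(((65 + 7*8 + (65/7)*0 + 0*8)*(-4 + 42))) = 5125/(((65 + 56 + 0 + 0)*38)) = 5125/((121*38)) = 5125/4598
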